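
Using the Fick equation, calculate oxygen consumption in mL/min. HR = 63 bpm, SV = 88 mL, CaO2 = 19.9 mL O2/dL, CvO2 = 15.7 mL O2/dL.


CO = HR*SV = 63*88/1000 = 5.544 L/min
a-v O2 diff = 19.9 - 15.7 = 4.2 mL/dL
VO2 = CO * (CaO2-CvO2) * 10 dL/L
VO2 = 5.544 * 4.2 * 10
VO2 = 232.8 mL/min


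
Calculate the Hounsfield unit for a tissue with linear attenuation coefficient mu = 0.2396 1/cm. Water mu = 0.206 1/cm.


HU = ((mu_tissue - mu_water) / mu_water) * 1000
HU = ((0.2396 - 0.206) / 0.206) * 1000
HU = 163.1


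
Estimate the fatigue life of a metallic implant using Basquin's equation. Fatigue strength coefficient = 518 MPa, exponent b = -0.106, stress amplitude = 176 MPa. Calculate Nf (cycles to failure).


sigma_a = sigma_f' * (2Nf)^b
2Nf = (sigma_a/sigma_f')^(1/b)
2Nf = (176/518)^(1/-0.106)
2Nf = 26472.975
Nf = 1.324e+04


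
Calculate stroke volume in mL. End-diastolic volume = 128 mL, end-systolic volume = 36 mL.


SV = EDV - ESV
SV = 128 - 36
SV = 92 mL


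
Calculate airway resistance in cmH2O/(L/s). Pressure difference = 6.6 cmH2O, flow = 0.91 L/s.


R = dP / flow
R = 6.6 / 0.91
R = 7.253 cmH2O/(L/s)


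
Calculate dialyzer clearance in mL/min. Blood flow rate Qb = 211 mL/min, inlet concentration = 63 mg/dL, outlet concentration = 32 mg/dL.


K = Qb * (Cb_in - Cb_out) / Cb_in
K = 211 * (63 - 32) / 63
K = 103.8 mL/min


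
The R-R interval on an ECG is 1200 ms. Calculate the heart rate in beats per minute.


HR = 60 / RR_interval(s)
RR = 1200 ms = 1.2 s
HR = 60 / 1.2 = 50 bpm


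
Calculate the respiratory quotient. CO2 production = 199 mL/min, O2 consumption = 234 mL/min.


RQ = VCO2 / VO2
RQ = 199 / 234
RQ = 0.8504


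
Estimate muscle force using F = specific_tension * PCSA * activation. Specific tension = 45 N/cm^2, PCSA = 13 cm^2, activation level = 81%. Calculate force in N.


F = sigma * PCSA * activation
F = 45 * 13 * 0.81
F = 473.9 N


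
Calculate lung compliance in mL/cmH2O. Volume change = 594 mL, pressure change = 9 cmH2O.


C = dV / dP
C = 594 / 9
C = 66 mL/cmH2O


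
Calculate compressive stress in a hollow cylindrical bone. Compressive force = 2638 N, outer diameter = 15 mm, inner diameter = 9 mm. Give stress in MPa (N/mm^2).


A = pi*(r_o^2 - r_i^2)
r_o = 7.5 mm, r_i = 4.5 mm
A = 113.097 mm^2
sigma = F/A = 2638 / 113.097
sigma = 23.33 MPa


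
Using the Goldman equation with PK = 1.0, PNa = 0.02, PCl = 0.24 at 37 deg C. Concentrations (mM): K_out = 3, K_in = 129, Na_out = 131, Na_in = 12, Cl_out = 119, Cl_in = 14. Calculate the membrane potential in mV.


Vm = (RT/F)*ln((PK*Ko + PNa*Nao + PCl*Cli)/(PK*Ki + PNa*Nai + PCl*Clo))
Numer = 8.98, Denom = 157.8
Vm = -76.6 mV


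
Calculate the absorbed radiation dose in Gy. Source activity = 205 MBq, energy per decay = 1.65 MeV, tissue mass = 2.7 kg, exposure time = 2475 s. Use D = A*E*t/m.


A = 205 MBq = 2.0500e+08 Bq
E = 1.65 MeV = 2.6433e-13 J
D = A*E*t/m = 2.0500e+08*2.6433e-13*2475/2.7
D = 0.04967 Gy


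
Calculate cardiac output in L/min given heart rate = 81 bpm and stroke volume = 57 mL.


CO = HR * SV
CO = 81 * 57 / 1000
CO = 4.617 L/min


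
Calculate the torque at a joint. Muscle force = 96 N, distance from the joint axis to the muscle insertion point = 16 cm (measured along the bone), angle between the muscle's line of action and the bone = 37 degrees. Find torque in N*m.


Torque = F * d * sin(theta)   (moment arm = d*sin(theta))
d = 16 cm = 0.16 m
Torque = 96 * 0.16 * sin(37)
Torque = 9.244 N*m


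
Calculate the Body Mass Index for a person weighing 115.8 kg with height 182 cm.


BMI = weight / height^2
height = 182 cm = 1.82 m
BMI = 115.8 / 1.82^2
BMI = 34.96 kg/m^2


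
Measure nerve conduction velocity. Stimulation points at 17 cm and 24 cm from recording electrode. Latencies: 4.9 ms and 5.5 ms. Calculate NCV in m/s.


Distance = (24 - 17) / 100 = 0.07 m
dt = (5.5 - 4.9) / 1000 = 6.0000e-04 s
NCV = dist / dt = 116.7 m/s


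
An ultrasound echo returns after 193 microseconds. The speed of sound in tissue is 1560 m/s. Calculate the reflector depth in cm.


depth = c * t / 2
t = 193 us = 1.9300e-04 s
depth = 1560 * 1.9300e-04 / 2
depth = 0.15054 m = 15.054 cm


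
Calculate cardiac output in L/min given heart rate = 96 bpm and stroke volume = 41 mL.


CO = HR * SV
CO = 96 * 41 / 1000
CO = 3.936 L/min


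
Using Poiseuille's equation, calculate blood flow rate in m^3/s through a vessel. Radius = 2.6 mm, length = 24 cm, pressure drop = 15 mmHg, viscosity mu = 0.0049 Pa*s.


Q = pi*r^4*dP / (8*mu*L)
r = 0.0026 m, L = 0.24 m
dP = 15 mmHg = 1999.83 Pa
Q = 3.0517e-05 m^3/s


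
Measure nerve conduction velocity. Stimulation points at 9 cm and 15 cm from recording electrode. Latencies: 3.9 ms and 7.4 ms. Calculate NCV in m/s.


Distance = (15 - 9) / 100 = 0.06 m
dt = (7.4 - 3.9) / 1000 = 0.0035 s
NCV = dist / dt = 17.14 m/s


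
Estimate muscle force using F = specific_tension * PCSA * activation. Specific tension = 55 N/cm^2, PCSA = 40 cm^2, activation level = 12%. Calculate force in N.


F = sigma * PCSA * activation
F = 55 * 40 * 0.12
F = 264 N


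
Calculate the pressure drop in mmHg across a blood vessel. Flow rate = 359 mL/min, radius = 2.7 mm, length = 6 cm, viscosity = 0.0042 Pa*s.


dP = 8*mu*L*Q / (pi*r^4)
Q = 359 mL/min = 5.98333e-06 m^3/s
dP = 72.2485 Pa = 72.2485 / 133.322 mmHg = 0.5419 mmHg


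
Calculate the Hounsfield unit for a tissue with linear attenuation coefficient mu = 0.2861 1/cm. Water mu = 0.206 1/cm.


HU = ((mu_tissue - mu_water) / mu_water) * 1000
HU = ((0.2861 - 0.206) / 0.206) * 1000
HU = 388.8


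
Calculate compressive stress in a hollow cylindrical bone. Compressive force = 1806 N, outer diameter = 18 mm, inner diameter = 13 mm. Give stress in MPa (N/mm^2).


A = pi*(r_o^2 - r_i^2)
r_o = 9 mm, r_i = 6.5 mm
A = 121.737 mm^2
sigma = F/A = 1806 / 121.737
sigma = 14.84 MPa


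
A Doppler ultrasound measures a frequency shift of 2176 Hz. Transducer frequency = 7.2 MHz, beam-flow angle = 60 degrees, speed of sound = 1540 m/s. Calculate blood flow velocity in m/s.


v = fd * c / (2 * f0 * cos(theta))
v = 2176 * 1540 / (2 * 7.2000e+06 * cos(60))
v = 0.4654 m/s


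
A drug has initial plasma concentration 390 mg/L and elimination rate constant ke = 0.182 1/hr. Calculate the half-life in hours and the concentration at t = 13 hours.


t_half = ln(2) / ke = 0.693147 / 0.182 = 3.808 hr
C(t) = C0 * exp(-ke*t) = 390 * exp(-0.182*13)
C(13) = 36.6 mg/L


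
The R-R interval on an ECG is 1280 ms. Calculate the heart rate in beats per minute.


HR = 60 / RR_interval(s)
RR = 1280 ms = 1.28 s
HR = 60 / 1.28 = 46.88 bpm


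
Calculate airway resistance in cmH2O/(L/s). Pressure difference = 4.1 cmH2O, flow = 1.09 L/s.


R = dP / flow
R = 4.1 / 1.09
R = 3.761 cmH2O/(L/s)


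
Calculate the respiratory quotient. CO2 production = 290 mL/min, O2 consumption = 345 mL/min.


RQ = VCO2 / VO2
RQ = 290 / 345
RQ = 0.8406


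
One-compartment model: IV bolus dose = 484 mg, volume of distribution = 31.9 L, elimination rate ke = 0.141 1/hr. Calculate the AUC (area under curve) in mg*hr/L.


C0 = Dose/Vd = 484/31.9 = 15.1724 mg/L
AUC = C0/ke = 15.1724/0.141
AUC = 107.6 mg*hr/L


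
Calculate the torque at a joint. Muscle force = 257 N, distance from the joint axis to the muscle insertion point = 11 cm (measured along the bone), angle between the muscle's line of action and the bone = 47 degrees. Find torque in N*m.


Torque = F * d * sin(theta)   (moment arm = d*sin(theta))
d = 11 cm = 0.11 m
Torque = 257 * 0.11 * sin(47)
Torque = 20.68 N*m


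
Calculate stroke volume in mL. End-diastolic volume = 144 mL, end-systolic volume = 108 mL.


SV = EDV - ESV
SV = 144 - 108
SV = 36 mL


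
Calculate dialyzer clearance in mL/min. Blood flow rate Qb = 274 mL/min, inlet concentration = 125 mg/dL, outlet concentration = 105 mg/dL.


K = Qb * (Cb_in - Cb_out) / Cb_in
K = 274 * (125 - 105) / 125
K = 43.84 mL/min


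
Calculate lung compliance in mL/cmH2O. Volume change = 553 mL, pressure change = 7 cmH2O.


C = dV / dP
C = 553 / 7
C = 79 mL/cmH2O


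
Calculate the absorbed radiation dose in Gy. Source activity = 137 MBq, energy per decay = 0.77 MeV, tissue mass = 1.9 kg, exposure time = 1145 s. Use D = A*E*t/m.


A = 137 MBq = 1.3700e+08 Bq
E = 0.77 MeV = 1.23354e-13 J
D = A*E*t/m = 1.3700e+08*1.23354e-13*1145/1.9
D = 0.01018 Gy


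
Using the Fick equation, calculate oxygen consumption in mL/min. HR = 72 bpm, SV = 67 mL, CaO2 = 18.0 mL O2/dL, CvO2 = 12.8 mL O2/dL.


CO = HR*SV = 72*67/1000 = 4.824 L/min
a-v O2 diff = 18.0 - 12.8 = 5.2 mL/dL
VO2 = CO * (CaO2-CvO2) * 10 dL/L
VO2 = 4.824 * 5.2 * 10
VO2 = 250.8 mL/min


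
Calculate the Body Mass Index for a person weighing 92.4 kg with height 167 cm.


BMI = weight / height^2
height = 167 cm = 1.67 m
BMI = 92.4 / 1.67^2
BMI = 33.13 kg/m^2


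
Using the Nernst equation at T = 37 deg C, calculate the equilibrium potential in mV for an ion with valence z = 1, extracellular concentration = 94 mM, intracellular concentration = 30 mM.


E = (RT/(zF)) * ln(C_out/C_in)
T = 37 + 273.15 = 310.15 K
E = (8.314 * 310.15 / (1 * 96485)) * ln(94/30)
E = 30.52 mV


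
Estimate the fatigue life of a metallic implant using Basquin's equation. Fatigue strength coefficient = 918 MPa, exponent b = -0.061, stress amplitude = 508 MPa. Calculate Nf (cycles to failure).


sigma_a = sigma_f' * (2Nf)^b
2Nf = (sigma_a/sigma_f')^(1/b)
2Nf = (508/918)^(1/-0.061)
2Nf = 16321.873
Nf = 8161


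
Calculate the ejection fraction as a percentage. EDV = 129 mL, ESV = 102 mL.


SV = EDV - ESV = 129 - 102 = 27 mL
EF = SV/EDV * 100 = 27/129 * 100
EF = 20.93%


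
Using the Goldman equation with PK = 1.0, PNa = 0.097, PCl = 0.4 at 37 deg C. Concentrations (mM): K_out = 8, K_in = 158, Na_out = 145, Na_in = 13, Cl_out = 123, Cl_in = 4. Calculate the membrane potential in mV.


Vm = (RT/F)*ln((PK*Ko + PNa*Nao + PCl*Cli)/(PK*Ki + PNa*Nai + PCl*Clo))
Numer = 23.665, Denom = 208.461
Vm = -58.15 mV


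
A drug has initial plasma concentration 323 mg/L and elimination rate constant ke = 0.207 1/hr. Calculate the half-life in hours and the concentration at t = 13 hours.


t_half = ln(2) / ke = 0.693147 / 0.207 = 3.349 hr
C(t) = C0 * exp(-ke*t) = 323 * exp(-0.207*13)
C(13) = 21.9 mg/L


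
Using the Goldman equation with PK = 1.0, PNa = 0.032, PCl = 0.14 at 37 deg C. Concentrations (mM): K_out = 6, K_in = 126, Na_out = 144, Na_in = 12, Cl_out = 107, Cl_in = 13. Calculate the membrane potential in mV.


Vm = (RT/F)*ln((PK*Ko + PNa*Nao + PCl*Cli)/(PK*Ki + PNa*Nai + PCl*Clo))
Numer = 12.428, Denom = 141.364
Vm = -64.98 mV


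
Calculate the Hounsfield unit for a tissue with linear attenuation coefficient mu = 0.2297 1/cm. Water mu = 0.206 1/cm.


HU = ((mu_tissue - mu_water) / mu_water) * 1000
HU = ((0.2297 - 0.206) / 0.206) * 1000
HU = 115


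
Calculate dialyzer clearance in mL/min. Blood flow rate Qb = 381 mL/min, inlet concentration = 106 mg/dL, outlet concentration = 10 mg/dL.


K = Qb * (Cb_in - Cb_out) / Cb_in
K = 381 * (106 - 10) / 106
K = 345.1 mL/min


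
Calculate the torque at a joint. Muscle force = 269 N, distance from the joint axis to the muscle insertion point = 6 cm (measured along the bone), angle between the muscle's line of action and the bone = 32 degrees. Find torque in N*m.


Torque = F * d * sin(theta)   (moment arm = d*sin(theta))
d = 6 cm = 0.06 m
Torque = 269 * 0.06 * sin(32)
Torque = 8.553 N*m


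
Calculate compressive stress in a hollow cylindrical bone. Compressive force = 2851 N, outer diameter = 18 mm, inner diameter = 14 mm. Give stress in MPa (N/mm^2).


A = pi*(r_o^2 - r_i^2)
r_o = 9 mm, r_i = 7 mm
A = 100.531 mm^2
sigma = F/A = 2851 / 100.531
sigma = 28.36 MPa


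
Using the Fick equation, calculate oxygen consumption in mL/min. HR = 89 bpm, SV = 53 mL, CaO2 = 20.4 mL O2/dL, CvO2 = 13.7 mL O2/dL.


CO = HR*SV = 89*53/1000 = 4.717 L/min
a-v O2 diff = 20.4 - 13.7 = 6.7 mL/dL
VO2 = CO * (CaO2-CvO2) * 10 dL/L
VO2 = 4.717 * 6.7 * 10
VO2 = 316 mL/min


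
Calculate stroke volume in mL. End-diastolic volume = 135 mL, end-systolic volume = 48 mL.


SV = EDV - ESV
SV = 135 - 48
SV = 87 mL


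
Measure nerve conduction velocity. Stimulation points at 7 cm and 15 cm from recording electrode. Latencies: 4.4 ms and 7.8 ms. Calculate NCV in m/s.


Distance = (15 - 7) / 100 = 0.08 m
dt = (7.8 - 4.4) / 1000 = 0.0034 s
NCV = dist / dt = 23.53 m/s


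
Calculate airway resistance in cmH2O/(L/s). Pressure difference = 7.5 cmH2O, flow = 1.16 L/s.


R = dP / flow
R = 7.5 / 1.16
R = 6.466 cmH2O/(L/s)


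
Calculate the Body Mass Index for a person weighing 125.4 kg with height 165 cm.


BMI = weight / height^2
height = 165 cm = 1.65 m
BMI = 125.4 / 1.65^2
BMI = 46.06 kg/m^2


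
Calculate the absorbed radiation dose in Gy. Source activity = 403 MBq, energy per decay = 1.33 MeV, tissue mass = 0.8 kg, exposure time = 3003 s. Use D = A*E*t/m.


A = 403 MBq = 4.0300e+08 Bq
E = 1.33 MeV = 2.13066e-13 J
D = A*E*t/m = 4.0300e+08*2.13066e-13*3003/0.8
D = 0.3223 Gy


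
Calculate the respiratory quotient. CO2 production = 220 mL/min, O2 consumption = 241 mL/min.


RQ = VCO2 / VO2
RQ = 220 / 241
RQ = 0.9129


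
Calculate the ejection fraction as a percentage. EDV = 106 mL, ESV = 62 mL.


SV = EDV - ESV = 106 - 62 = 44 mL
EF = SV/EDV * 100 = 44/106 * 100
EF = 41.51%


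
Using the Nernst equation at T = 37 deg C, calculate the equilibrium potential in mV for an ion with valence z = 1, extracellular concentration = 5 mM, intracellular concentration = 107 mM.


E = (RT/(zF)) * ln(C_out/C_in)
T = 37 + 273.15 = 310.15 K
E = (8.314 * 310.15 / (1 * 96485)) * ln(5/107)
E = -81.87 mV


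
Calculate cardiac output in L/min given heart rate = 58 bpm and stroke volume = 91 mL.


CO = HR * SV
CO = 58 * 91 / 1000
CO = 5.278 L/min


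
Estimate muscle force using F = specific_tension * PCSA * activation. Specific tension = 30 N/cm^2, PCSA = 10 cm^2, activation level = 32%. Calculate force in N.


F = sigma * PCSA * activation
F = 30 * 10 * 0.32
F = 96 N


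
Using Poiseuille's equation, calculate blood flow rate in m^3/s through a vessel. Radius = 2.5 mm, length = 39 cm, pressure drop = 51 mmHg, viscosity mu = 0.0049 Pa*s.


Q = pi*r^4*dP / (8*mu*L)
r = 0.0025 m, L = 0.39 m
dP = 51 mmHg = 6799.422 Pa
Q = 5.4580e-05 m^3/s


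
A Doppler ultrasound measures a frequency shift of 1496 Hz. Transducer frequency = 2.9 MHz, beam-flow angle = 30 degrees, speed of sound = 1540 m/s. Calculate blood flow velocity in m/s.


v = fd * c / (2 * f0 * cos(theta))
v = 1496 * 1540 / (2 * 2.9000e+06 * cos(30))
v = 0.4587 m/s


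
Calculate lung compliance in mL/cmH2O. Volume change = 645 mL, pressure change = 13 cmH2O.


C = dV / dP
C = 645 / 13
C = 49.62 mL/cmH2O


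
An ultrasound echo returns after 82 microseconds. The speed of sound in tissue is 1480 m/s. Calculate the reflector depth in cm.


depth = c * t / 2
t = 82 us = 8.2000e-05 s
depth = 1480 * 8.2000e-05 / 2
depth = 0.06068 m = 6.068 cm


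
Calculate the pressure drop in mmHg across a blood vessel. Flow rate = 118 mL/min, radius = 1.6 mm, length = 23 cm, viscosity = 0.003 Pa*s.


dP = 8*mu*L*Q / (pi*r^4)
Q = 118 mL/min = 1.96667e-06 m^3/s
dP = 527.279 Pa = 527.279 / 133.322 mmHg = 3.955 mmHg


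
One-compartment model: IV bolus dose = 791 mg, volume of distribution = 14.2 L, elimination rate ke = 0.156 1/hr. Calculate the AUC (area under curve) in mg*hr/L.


C0 = Dose/Vd = 791/14.2 = 55.7042 mg/L
AUC = C0/ke = 55.7042/0.156
AUC = 357.1 mg*hr/L


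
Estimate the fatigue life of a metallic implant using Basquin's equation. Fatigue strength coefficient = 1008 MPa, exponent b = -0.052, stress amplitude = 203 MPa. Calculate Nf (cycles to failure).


sigma_a = sigma_f' * (2Nf)^b
2Nf = (sigma_a/sigma_f')^(1/b)
2Nf = (203/1008)^(1/-0.052)
2Nf = 2.4206532e+13
Nf = 1.2103e+13


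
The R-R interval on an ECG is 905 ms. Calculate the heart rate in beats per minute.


HR = 60 / RR_interval(s)
RR = 905 ms = 0.905 s
HR = 60 / 0.905 = 66.3 bpm


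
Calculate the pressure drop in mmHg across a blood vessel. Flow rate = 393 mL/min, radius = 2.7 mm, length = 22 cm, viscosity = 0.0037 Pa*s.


dP = 8*mu*L*Q / (pi*r^4)
Q = 393 mL/min = 6.55e-06 m^3/s
dP = 255.476 Pa = 255.476 / 133.322 mmHg = 1.916 mmHg


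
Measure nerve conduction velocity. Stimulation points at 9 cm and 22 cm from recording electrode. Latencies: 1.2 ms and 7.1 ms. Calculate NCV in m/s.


Distance = (22 - 9) / 100 = 0.13 m
dt = (7.1 - 1.2) / 1000 = 0.0059 s
NCV = dist / dt = 22.03 m/s


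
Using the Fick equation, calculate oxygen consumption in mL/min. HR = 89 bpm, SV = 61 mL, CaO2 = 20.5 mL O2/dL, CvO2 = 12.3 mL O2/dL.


CO = HR*SV = 89*61/1000 = 5.429 L/min
a-v O2 diff = 20.5 - 12.3 = 8.2 mL/dL
VO2 = CO * (CaO2-CvO2) * 10 dL/L
VO2 = 5.429 * 8.2 * 10
VO2 = 445.2 mL/min


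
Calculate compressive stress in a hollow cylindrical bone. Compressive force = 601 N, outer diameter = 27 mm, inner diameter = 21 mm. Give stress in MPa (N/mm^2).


A = pi*(r_o^2 - r_i^2)
r_o = 13.5 mm, r_i = 10.5 mm
A = 226.195 mm^2
sigma = F/A = 601 / 226.195
sigma = 2.657 MPa


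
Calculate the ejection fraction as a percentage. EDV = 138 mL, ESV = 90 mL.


SV = EDV - ESV = 138 - 90 = 48 mL
EF = SV/EDV * 100 = 48/138 * 100
EF = 34.78%


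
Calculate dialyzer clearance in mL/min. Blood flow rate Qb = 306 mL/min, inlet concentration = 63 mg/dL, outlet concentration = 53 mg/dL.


K = Qb * (Cb_in - Cb_out) / Cb_in
K = 306 * (63 - 53) / 63
K = 48.57 mL/min


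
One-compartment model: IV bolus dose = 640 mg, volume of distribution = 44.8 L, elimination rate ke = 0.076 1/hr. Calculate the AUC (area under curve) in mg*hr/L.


C0 = Dose/Vd = 640/44.8 = 14.2857 mg/L
AUC = C0/ke = 14.2857/0.076
AUC = 188 mg*hr/L


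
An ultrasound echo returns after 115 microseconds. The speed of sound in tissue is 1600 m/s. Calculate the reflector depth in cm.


depth = c * t / 2
t = 115 us = 1.1500e-04 s
depth = 1600 * 1.1500e-04 / 2
depth = 0.092 m = 9.2 cm


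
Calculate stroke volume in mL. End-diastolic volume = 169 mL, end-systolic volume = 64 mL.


SV = EDV - ESV
SV = 169 - 64
SV = 105 mL


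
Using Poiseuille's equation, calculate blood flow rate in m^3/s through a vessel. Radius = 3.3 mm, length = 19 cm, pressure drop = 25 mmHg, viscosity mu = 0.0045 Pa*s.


Q = pi*r^4*dP / (8*mu*L)
r = 0.0033 m, L = 0.19 m
dP = 25 mmHg = 3333.05 Pa
Q = 1.8155e-04 m^3/s


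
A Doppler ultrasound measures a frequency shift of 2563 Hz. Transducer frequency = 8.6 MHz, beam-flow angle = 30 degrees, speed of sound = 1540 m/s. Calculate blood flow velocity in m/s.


v = fd * c / (2 * f0 * cos(theta))
v = 2563 * 1540 / (2 * 8.6000e+06 * cos(30))
v = 0.265 m/s


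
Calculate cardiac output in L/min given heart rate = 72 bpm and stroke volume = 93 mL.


CO = HR * SV
CO = 72 * 93 / 1000
CO = 6.696 L/min


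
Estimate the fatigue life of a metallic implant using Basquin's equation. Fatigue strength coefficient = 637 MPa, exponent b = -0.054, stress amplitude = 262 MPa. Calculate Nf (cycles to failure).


sigma_a = sigma_f' * (2Nf)^b
2Nf = (sigma_a/sigma_f')^(1/b)
2Nf = (262/637)^(1/-0.054)
2Nf = 13968532
Nf = 6.9843e+06


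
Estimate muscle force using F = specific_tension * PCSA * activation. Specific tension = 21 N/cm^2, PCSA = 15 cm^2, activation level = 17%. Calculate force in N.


F = sigma * PCSA * activation
F = 21 * 15 * 0.17
F = 53.55 N


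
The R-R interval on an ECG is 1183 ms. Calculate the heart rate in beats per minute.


HR = 60 / RR_interval(s)
RR = 1183 ms = 1.183 s
HR = 60 / 1.183 = 50.72 bpm


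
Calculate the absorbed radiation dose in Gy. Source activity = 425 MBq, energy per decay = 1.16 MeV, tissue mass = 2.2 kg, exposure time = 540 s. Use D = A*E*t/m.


A = 425 MBq = 4.2500e+08 Bq
E = 1.16 MeV = 1.85832e-13 J
D = A*E*t/m = 4.2500e+08*1.85832e-13*540/2.2
D = 0.01939 Gy


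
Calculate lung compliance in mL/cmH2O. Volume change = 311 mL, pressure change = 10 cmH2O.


C = dV / dP
C = 311 / 10
C = 31.1 mL/cmH2O


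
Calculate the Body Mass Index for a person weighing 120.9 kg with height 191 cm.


BMI = weight / height^2
height = 191 cm = 1.91 m
BMI = 120.9 / 1.91^2
BMI = 33.14 kg/m^2


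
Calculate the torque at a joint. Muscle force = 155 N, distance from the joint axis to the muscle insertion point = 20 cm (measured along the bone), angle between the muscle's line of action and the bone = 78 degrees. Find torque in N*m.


Torque = F * d * sin(theta)   (moment arm = d*sin(theta))
d = 20 cm = 0.2 m
Torque = 155 * 0.2 * sin(78)
Torque = 30.32 N*m


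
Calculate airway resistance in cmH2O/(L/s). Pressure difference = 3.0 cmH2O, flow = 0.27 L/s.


R = dP / flow
R = 3.0 / 0.27
R = 11.11 cmH2O/(L/s)


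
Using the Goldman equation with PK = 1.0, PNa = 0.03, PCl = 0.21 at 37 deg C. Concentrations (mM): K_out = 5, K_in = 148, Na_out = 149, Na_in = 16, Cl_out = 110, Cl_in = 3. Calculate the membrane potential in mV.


Vm = (RT/F)*ln((PK*Ko + PNa*Nao + PCl*Cli)/(PK*Ki + PNa*Nai + PCl*Clo))
Numer = 10.1, Denom = 171.58
Vm = -75.7 mV


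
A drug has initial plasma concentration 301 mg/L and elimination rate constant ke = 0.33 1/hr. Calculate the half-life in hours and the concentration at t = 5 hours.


t_half = ln(2) / ke = 0.693147 / 0.33 = 2.1 hr
C(t) = C0 * exp(-ke*t) = 301 * exp(-0.33*5)
C(5) = 57.81 mg/L


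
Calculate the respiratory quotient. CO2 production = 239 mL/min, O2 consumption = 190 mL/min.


RQ = VCO2 / VO2
RQ = 239 / 190
RQ = 1.258


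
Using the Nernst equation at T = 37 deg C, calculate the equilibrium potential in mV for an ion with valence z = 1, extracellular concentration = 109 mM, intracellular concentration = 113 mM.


E = (RT/(zF)) * ln(C_out/C_in)
T = 37 + 273.15 = 310.15 K
E = (8.314 * 310.15 / (1 * 96485)) * ln(109/113)
E = -0.9632 mV


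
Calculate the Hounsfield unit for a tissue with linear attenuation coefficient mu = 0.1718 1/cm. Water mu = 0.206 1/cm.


HU = ((mu_tissue - mu_water) / mu_water) * 1000
HU = ((0.1718 - 0.206) / 0.206) * 1000
HU = -166


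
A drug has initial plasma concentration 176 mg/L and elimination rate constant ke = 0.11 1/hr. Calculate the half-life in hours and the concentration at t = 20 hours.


t_half = ln(2) / ke = 0.693147 / 0.11 = 6.301 hr
C(t) = C0 * exp(-ke*t) = 176 * exp(-0.11*20)
C(20) = 19.5 mg/L


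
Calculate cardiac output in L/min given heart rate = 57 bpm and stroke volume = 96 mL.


CO = HR * SV
CO = 57 * 96 / 1000
CO = 5.472 L/min


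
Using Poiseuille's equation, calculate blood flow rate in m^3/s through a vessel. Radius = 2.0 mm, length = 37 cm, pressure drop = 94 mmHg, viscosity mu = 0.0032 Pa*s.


Q = pi*r^4*dP / (8*mu*L)
r = 0.002 m, L = 0.37 m
dP = 94 mmHg = 12532.268 Pa
Q = 6.6506e-05 m^3/s


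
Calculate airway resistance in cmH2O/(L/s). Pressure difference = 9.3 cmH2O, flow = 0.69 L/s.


R = dP / flow
R = 9.3 / 0.69
R = 13.48 cmH2O/(L/s)


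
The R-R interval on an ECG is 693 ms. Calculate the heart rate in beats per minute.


HR = 60 / RR_interval(s)
RR = 693 ms = 0.693 s
HR = 60 / 0.693 = 86.58 bpm


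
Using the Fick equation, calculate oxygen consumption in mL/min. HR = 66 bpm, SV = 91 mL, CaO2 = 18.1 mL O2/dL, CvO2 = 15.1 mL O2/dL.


CO = HR*SV = 66*91/1000 = 6.006 L/min
a-v O2 diff = 18.1 - 15.1 = 3 mL/dL
VO2 = CO * (CaO2-CvO2) * 10 dL/L
VO2 = 6.006 * 3 * 10
VO2 = 180.2 mL/min


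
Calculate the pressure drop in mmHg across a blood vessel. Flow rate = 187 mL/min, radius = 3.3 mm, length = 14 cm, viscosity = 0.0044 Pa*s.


dP = 8*mu*L*Q / (pi*r^4)
Q = 187 mL/min = 3.11667e-06 m^3/s
dP = 41.2245 Pa = 41.2245 / 133.322 mmHg = 0.3092 mmHg


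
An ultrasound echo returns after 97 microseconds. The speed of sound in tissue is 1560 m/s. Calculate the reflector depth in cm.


depth = c * t / 2
t = 97 us = 9.7000e-05 s
depth = 1560 * 9.7000e-05 / 2
depth = 0.07566 m = 7.566 cm


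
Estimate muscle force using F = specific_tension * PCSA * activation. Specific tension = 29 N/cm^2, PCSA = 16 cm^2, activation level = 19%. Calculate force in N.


F = sigma * PCSA * activation
F = 29 * 16 * 0.19
F = 88.16 N


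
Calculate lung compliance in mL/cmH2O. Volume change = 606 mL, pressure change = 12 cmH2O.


C = dV / dP
C = 606 / 12
C = 50.5 mL/cmH2O


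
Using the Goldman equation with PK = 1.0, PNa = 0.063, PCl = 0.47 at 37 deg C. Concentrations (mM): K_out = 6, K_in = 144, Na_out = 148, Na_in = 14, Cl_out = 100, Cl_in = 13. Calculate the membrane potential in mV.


Vm = (RT/F)*ln((PK*Ko + PNa*Nao + PCl*Cli)/(PK*Ki + PNa*Nai + PCl*Clo))
Numer = 21.434, Denom = 191.882
Vm = -58.58 mV


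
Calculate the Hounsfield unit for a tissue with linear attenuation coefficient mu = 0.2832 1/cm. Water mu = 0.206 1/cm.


HU = ((mu_tissue - mu_water) / mu_water) * 1000
HU = ((0.2832 - 0.206) / 0.206) * 1000
HU = 374.8


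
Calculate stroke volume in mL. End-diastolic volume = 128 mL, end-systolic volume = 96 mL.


SV = EDV - ESV
SV = 128 - 96
SV = 32 mL


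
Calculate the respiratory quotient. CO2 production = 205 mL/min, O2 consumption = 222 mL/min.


RQ = VCO2 / VO2
RQ = 205 / 222
RQ = 0.9234


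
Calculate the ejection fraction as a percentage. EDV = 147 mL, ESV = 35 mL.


SV = EDV - ESV = 147 - 35 = 112 mL
EF = SV/EDV * 100 = 112/147 * 100
EF = 76.19%


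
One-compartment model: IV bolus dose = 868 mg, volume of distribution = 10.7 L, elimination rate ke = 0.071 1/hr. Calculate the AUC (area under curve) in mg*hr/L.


C0 = Dose/Vd = 868/10.7 = 81.1215 mg/L
AUC = C0/ke = 81.1215/0.071
AUC = 1143 mg*hr/L


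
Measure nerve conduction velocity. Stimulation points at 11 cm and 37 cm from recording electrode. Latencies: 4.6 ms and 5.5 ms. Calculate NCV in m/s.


Distance = (37 - 11) / 100 = 0.26 m
dt = (5.5 - 4.6) / 1000 = 9.0000e-04 s
NCV = dist / dt = 288.9 m/s


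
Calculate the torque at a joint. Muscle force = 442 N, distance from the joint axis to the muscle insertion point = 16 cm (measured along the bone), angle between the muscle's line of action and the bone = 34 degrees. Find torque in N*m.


Torque = F * d * sin(theta)   (moment arm = d*sin(theta))
d = 16 cm = 0.16 m
Torque = 442 * 0.16 * sin(34)
Torque = 39.55 N*m


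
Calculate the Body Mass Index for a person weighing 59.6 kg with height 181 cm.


BMI = weight / height^2
height = 181 cm = 1.81 m
BMI = 59.6 / 1.81^2
BMI = 18.19 kg/m^2


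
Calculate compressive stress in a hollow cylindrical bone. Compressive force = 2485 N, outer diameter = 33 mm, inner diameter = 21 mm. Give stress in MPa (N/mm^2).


A = pi*(r_o^2 - r_i^2)
r_o = 16.5 mm, r_i = 10.5 mm
A = 508.938 mm^2
sigma = F/A = 2485 / 508.938
sigma = 4.883 MPa


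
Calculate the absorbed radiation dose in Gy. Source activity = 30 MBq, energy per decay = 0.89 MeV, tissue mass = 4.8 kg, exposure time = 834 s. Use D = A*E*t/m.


A = 30 MBq = 3.0000e+07 Bq
E = 0.89 MeV = 1.42578e-13 J
D = A*E*t/m = 3.0000e+07*1.42578e-13*834/4.8
D = 7.4319e-04 Gy


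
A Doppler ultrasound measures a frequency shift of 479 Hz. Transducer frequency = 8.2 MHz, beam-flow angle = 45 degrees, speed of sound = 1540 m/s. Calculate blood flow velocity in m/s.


v = fd * c / (2 * f0 * cos(theta))
v = 479 * 1540 / (2 * 8.2000e+06 * cos(45))
v = 0.06361 m/s


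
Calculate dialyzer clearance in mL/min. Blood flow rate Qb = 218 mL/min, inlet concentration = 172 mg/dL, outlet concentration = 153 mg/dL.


K = Qb * (Cb_in - Cb_out) / Cb_in
K = 218 * (172 - 153) / 172
K = 24.08 mL/min


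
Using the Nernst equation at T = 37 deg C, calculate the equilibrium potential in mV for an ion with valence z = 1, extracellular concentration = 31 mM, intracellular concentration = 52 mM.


E = (RT/(zF)) * ln(C_out/C_in)
T = 37 + 273.15 = 310.15 K
E = (8.314 * 310.15 / (1 * 96485)) * ln(31/52)
E = -13.82 mV


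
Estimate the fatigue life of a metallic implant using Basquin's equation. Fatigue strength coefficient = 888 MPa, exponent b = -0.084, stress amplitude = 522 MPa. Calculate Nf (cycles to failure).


sigma_a = sigma_f' * (2Nf)^b
2Nf = (sigma_a/sigma_f')^(1/b)
2Nf = (522/888)^(1/-0.084)
2Nf = 558.38543
Nf = 279.2


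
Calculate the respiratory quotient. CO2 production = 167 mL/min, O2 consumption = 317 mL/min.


RQ = VCO2 / VO2
RQ = 167 / 317
RQ = 0.5268


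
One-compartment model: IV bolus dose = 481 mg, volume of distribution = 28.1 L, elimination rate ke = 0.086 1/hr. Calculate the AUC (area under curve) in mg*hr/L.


C0 = Dose/Vd = 481/28.1 = 17.1174 mg/L
AUC = C0/ke = 17.1174/0.086
AUC = 199 mg*hr/L


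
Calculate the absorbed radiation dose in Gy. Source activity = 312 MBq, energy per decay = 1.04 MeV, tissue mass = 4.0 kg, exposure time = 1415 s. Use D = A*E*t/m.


A = 312 MBq = 3.1200e+08 Bq
E = 1.04 MeV = 1.66608e-13 J
D = A*E*t/m = 3.1200e+08*1.66608e-13*1415/4.0
D = 0.01839 Gy


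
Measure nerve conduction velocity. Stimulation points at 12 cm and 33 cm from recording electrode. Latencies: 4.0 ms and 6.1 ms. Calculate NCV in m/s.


Distance = (33 - 12) / 100 = 0.21 m
dt = (6.1 - 4.0) / 1000 = 0.0021 s
NCV = dist / dt = 100 m/s


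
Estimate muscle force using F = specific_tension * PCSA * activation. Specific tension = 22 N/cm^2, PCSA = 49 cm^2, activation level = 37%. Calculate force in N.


F = sigma * PCSA * activation
F = 22 * 49 * 0.37
F = 398.9 N


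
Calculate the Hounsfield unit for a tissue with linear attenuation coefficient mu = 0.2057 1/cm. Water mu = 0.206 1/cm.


HU = ((mu_tissue - mu_water) / mu_water) * 1000
HU = ((0.2057 - 0.206) / 0.206) * 1000
HU = -1.456


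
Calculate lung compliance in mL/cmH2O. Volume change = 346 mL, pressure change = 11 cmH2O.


C = dV / dP
C = 346 / 11
C = 31.45 mL/cmH2O


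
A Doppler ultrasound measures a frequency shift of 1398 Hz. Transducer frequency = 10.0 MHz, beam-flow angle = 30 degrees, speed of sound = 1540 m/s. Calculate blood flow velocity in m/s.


v = fd * c / (2 * f0 * cos(theta))
v = 1398 * 1540 / (2 * 1.0000e+07 * cos(30))
v = 0.1243 m/s


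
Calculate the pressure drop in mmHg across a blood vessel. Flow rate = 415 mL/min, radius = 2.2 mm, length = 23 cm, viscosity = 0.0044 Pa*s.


dP = 8*mu*L*Q / (pi*r^4)
Q = 415 mL/min = 6.91667e-06 m^3/s
dP = 760.899 Pa = 760.899 / 133.322 mmHg = 5.707 mmHg


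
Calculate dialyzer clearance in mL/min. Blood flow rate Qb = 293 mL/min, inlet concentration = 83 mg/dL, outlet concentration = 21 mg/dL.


K = Qb * (Cb_in - Cb_out) / Cb_in
K = 293 * (83 - 21) / 83
K = 218.9 mL/min


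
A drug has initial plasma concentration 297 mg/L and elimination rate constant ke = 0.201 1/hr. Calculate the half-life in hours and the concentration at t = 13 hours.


t_half = ln(2) / ke = 0.693147 / 0.201 = 3.448 hr
C(t) = C0 * exp(-ke*t) = 297 * exp(-0.201*13)
C(13) = 21.77 mg/L


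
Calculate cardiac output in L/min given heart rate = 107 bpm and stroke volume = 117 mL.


CO = HR * SV
CO = 107 * 117 / 1000
CO = 12.52 L/min


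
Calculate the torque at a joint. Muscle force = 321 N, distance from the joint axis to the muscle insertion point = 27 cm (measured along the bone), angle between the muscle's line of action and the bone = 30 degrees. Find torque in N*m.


Torque = F * d * sin(theta)   (moment arm = d*sin(theta))
d = 27 cm = 0.27 m
Torque = 321 * 0.27 * sin(30)
Torque = 43.33 N*m


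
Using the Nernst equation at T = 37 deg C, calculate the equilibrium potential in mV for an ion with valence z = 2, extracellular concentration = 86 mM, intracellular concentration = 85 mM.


E = (RT/(zF)) * ln(C_out/C_in)
T = 37 + 273.15 = 310.15 K
E = (8.314 * 310.15 / (2 * 96485)) * ln(86/85)
E = 0.1563 mV


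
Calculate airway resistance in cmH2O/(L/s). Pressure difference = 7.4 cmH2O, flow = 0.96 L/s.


R = dP / flow
R = 7.4 / 0.96
R = 7.708 cmH2O/(L/s)


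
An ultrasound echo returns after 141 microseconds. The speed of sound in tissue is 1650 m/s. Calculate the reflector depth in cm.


depth = c * t / 2
t = 141 us = 1.4100e-04 s
depth = 1650 * 1.4100e-04 / 2
depth = 0.116325 m = 11.6325 cm


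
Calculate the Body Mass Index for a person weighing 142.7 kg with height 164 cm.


BMI = weight / height^2
height = 164 cm = 1.64 m
BMI = 142.7 / 1.64^2
BMI = 53.06 kg/m^2


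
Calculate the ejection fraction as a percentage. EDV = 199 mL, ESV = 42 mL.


SV = EDV - ESV = 199 - 42 = 157 mL
EF = SV/EDV * 100 = 157/199 * 100
EF = 78.89%


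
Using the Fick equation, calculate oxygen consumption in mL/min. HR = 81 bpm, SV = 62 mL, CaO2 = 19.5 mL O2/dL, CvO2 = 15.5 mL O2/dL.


CO = HR*SV = 81*62/1000 = 5.022 L/min
a-v O2 diff = 19.5 - 15.5 = 4 mL/dL
VO2 = CO * (CaO2-CvO2) * 10 dL/L
VO2 = 5.022 * 4 * 10
VO2 = 200.9 mL/min


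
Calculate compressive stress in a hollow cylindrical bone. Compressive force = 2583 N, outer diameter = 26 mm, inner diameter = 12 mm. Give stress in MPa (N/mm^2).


A = pi*(r_o^2 - r_i^2)
r_o = 13 mm, r_i = 6 mm
A = 417.832 mm^2
sigma = F/A = 2583 / 417.832
sigma = 6.182 MPa


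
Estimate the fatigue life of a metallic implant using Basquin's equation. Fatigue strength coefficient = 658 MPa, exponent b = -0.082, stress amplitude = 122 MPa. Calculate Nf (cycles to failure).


sigma_a = sigma_f' * (2Nf)^b
2Nf = (sigma_a/sigma_f')^(1/b)
2Nf = (122/658)^(1/-0.082)
2Nf = 8.4177474e+08
Nf = 4.2089e+08


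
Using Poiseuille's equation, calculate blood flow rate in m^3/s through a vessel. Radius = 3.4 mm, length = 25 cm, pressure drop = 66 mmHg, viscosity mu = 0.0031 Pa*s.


Q = pi*r^4*dP / (8*mu*L)
r = 0.0034 m, L = 0.25 m
dP = 66 mmHg = 8799.252 Pa
Q = 5.9583e-04 m^3/s


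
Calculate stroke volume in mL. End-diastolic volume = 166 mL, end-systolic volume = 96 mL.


SV = EDV - ESV
SV = 166 - 96
SV = 70 mL


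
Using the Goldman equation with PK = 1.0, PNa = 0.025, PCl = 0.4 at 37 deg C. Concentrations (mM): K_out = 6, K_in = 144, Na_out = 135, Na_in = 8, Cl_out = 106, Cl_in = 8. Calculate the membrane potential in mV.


Vm = (RT/F)*ln((PK*Ko + PNa*Nao + PCl*Cli)/(PK*Ki + PNa*Nai + PCl*Clo))
Numer = 12.575, Denom = 186.6
Vm = -72.08 mV


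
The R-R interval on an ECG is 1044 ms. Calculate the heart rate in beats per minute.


HR = 60 / RR_interval(s)
RR = 1044 ms = 1.044 s
HR = 60 / 1.044 = 57.47 bpm


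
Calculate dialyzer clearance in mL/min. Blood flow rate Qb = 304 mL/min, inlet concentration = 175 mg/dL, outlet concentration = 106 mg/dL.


K = Qb * (Cb_in - Cb_out) / Cb_in
K = 304 * (175 - 106) / 175
K = 119.9 mL/min


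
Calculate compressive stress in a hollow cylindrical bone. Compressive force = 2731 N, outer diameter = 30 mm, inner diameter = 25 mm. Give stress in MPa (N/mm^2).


A = pi*(r_o^2 - r_i^2)
r_o = 15 mm, r_i = 12.5 mm
A = 215.984 mm^2
sigma = F/A = 2731 / 215.984
sigma = 12.64 MPa


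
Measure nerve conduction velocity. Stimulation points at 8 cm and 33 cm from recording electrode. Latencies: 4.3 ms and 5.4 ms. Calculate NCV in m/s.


Distance = (33 - 8) / 100 = 0.25 m
dt = (5.4 - 4.3) / 1000 = 0.0011 s
NCV = dist / dt = 227.3 m/s


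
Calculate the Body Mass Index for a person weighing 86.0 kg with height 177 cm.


BMI = weight / height^2
height = 177 cm = 1.77 m
BMI = 86.0 / 1.77^2
BMI = 27.45 kg/m^2


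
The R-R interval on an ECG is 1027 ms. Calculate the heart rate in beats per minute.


HR = 60 / RR_interval(s)
RR = 1027 ms = 1.027 s
HR = 60 / 1.027 = 58.42 bpm


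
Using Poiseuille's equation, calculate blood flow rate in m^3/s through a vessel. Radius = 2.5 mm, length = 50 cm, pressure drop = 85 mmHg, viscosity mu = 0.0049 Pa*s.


Q = pi*r^4*dP / (8*mu*L)
r = 0.0025 m, L = 0.5 m
dP = 85 mmHg = 11332.37 Pa
Q = 7.0954e-05 m^3/s


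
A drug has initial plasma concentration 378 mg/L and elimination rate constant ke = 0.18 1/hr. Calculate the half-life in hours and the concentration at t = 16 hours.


t_half = ln(2) / ke = 0.693147 / 0.18 = 3.851 hr
C(t) = C0 * exp(-ke*t) = 378 * exp(-0.18*16)
C(16) = 21.22 mg/L


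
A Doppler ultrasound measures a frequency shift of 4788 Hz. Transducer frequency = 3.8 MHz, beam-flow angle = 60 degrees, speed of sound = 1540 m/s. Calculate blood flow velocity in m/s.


v = fd * c / (2 * f0 * cos(theta))
v = 4788 * 1540 / (2 * 3.8000e+06 * cos(60))
v = 1.94 m/s


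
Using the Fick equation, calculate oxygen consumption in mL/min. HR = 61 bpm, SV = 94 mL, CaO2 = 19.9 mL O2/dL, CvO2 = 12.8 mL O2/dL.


CO = HR*SV = 61*94/1000 = 5.734 L/min
a-v O2 diff = 19.9 - 12.8 = 7.1 mL/dL
VO2 = CO * (CaO2-CvO2) * 10 dL/L
VO2 = 5.734 * 7.1 * 10
VO2 = 407.1 mL/min


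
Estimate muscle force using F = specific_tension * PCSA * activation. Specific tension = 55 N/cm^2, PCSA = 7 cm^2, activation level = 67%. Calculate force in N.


F = sigma * PCSA * activation
F = 55 * 7 * 0.67
F = 257.9 N


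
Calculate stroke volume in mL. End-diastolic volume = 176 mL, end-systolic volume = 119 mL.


SV = EDV - ESV
SV = 176 - 119
SV = 57 mL


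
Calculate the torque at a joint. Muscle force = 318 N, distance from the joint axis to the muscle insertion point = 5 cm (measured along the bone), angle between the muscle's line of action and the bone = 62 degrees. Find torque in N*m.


Torque = F * d * sin(theta)   (moment arm = d*sin(theta))
d = 5 cm = 0.05 m
Torque = 318 * 0.05 * sin(62)
Torque = 14.04 N*m


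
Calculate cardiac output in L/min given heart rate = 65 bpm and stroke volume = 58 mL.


CO = HR * SV
CO = 65 * 58 / 1000
CO = 3.77 L/min


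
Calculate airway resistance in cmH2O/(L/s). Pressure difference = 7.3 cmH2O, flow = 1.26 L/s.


R = dP / flow
R = 7.3 / 1.26
R = 5.794 cmH2O/(L/s)


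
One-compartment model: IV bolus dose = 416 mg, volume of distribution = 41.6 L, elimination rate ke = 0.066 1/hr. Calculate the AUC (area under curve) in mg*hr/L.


C0 = Dose/Vd = 416/41.6 = 10 mg/L
AUC = C0/ke = 10/0.066
AUC = 151.5 mg*hr/L


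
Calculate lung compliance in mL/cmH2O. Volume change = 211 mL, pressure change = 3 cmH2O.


C = dV / dP
C = 211 / 3
C = 70.33 mL/cmH2O


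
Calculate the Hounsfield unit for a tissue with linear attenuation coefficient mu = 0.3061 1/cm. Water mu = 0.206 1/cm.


HU = ((mu_tissue - mu_water) / mu_water) * 1000
HU = ((0.3061 - 0.206) / 0.206) * 1000
HU = 485.9


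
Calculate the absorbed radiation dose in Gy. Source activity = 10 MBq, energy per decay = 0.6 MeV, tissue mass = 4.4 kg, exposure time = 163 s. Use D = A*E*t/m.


A = 10 MBq = 1.0000e+07 Bq
E = 0.6 MeV = 9.612e-14 J
D = A*E*t/m = 1.0000e+07*9.612e-14*163/4.4
D = 3.5608e-05 Gy


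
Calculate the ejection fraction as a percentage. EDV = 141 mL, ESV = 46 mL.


SV = EDV - ESV = 141 - 46 = 95 mL
EF = SV/EDV * 100 = 95/141 * 100
EF = 67.38%


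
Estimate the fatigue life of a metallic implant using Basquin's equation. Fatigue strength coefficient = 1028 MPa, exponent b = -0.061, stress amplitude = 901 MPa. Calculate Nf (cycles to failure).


sigma_a = sigma_f' * (2Nf)^b
2Nf = (sigma_a/sigma_f')^(1/b)
2Nf = (901/1028)^(1/-0.061)
2Nf = 8.6861031
Nf = 4.343


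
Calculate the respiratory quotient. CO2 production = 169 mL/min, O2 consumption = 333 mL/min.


RQ = VCO2 / VO2
RQ = 169 / 333
RQ = 0.5075


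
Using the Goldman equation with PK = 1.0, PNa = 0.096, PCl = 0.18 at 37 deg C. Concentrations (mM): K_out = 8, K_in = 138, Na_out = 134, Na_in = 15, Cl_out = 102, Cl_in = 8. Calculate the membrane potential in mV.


Vm = (RT/F)*ln((PK*Ko + PNa*Nao + PCl*Cli)/(PK*Ki + PNa*Nai + PCl*Clo))
Numer = 22.304, Denom = 157.8
Vm = -52.29 mV
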